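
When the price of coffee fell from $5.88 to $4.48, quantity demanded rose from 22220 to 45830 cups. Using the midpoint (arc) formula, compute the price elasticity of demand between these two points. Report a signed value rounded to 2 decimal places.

%ΔQ = (45830 − 22220) / [(22220 + 45830)/2] = 23610/34025 = 0.693901…
%ΔP = (4.48 − 5.88) / [(5.88 + 4.48)/2] = -1.4/5.18 = -0.270270…
Arc Ed = %ΔQ / %ΔP = (23610/34025) / (-1.4/5.18) = -2.5674…

-2.57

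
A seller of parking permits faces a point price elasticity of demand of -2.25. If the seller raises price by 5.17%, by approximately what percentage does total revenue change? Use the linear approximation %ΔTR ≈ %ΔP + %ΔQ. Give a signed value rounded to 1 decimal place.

-6.5%

%ΔQ ≈ Ed × %ΔP = (-2.25) × (+5.17%) = -11.6325%
%ΔTR ≈ %ΔP + %ΔQ = (+5.17%) + (-11.6325%) = -6.4625%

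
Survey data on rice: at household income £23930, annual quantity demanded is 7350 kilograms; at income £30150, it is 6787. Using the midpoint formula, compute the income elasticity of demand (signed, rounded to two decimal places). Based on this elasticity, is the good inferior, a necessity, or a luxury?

-0.35; inferior

%ΔQ = (6787 − 7350)/[( 7350 + 6787)/2] = -563/7068.5 = -0.079649…
%ΔIncome = (30150 − 23930)/[( 23930 + 30150)/2] = 6220/27040 = 0.230029…
E_income = (-563/7068.5) / (6220/27040) = -0.3462…
E_income < 0 ⇒ inferior good.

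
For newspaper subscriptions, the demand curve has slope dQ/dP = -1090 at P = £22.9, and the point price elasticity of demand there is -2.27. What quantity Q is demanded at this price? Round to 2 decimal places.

Ed = (dQ/dP)·(P/Q) ⇒ Q = (dQ/dP)·P/Ed = (-1090)·22.9/(-2.27) = 10996.0352…

10996.04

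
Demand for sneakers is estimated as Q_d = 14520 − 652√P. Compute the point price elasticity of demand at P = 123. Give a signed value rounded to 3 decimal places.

dQ_d/dP = −652/(2√P) = -29.3944. At P = 123, Q_d = 7288.97.
Ed = (dQ_d/dP)·(P/Q_d) = (-29.3944) × (123/7288.97) = -0.49602…

-0.496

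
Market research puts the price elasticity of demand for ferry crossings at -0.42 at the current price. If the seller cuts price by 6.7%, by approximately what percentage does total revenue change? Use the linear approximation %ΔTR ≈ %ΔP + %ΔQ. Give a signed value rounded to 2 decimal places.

%ΔQ ≈ Ed × %ΔP = (-0.42) × (-6.7%) = +2.8140%
%ΔTR ≈ %ΔP + %ΔQ = (-6.7%) + (+2.8140%) = -3.8860%

-3.89%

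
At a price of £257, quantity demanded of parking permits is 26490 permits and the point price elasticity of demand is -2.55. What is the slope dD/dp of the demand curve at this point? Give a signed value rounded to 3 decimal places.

Ed = (dD/dp)·(p/D) ⇒ dD/dp = Ed·D/p = (-2.55)·26490/257 = -262.83852…

-262.839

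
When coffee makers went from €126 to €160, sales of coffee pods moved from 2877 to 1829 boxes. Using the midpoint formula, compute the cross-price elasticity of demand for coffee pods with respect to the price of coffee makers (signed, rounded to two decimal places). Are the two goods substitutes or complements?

%ΔQ_{coffee pods} = (1829 − 2877)/avg = -1048/2353 = -0.445388…
%ΔP_{coffee makers} = (160 − 126)/avg = 34/143 = 0.237762…
E_cross = (-1048/2353) / (34/143) = -1.8732…
E_cross < 0 ⇒ the goods are complements.

-1.87; complements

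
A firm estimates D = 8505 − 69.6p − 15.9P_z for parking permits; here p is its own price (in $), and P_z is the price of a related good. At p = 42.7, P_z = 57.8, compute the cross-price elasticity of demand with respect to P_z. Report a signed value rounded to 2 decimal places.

-0.20

At the given values, D = 8505 − 69.6(42.7) − 15.9(57.8) = 4614.06.
∂D/∂P_z = -15.9.
E = (-15.9) × (57.8/4614.06) = -0.1991…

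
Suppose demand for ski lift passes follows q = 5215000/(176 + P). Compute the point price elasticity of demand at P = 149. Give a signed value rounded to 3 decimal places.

dq/dP = −5215000/(176 + P)² = -49.3728. At P = 149, q = 16046.2.
Ed = (dq/dP)·(P/q) = (-49.3728) × (149/16046.2) = -0.45846…

-0.458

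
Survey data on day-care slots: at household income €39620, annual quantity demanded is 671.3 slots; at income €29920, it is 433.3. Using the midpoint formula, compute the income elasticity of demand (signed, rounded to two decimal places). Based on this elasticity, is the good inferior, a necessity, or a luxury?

%ΔQ = (433.3 − 671.3)/[( 671.3 + 433.3)/2] = -238/552.3 = -0.430925…
%ΔIncome = (29920 − 39620)/[( 39620 + 29920)/2] = -9700/34770 = -0.278976…
E_income = (-238/552.3) / (-9700/34770) = 1.5446…
E_income > 1 ⇒ normal good, luxury.

1.54; luxury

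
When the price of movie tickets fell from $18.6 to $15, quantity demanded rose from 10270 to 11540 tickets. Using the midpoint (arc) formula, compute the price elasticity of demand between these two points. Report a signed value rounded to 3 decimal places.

%ΔQ = (11540 − 10270) / [(10270 + 11540)/2] = 1270/10905 = 0.116460…
%ΔP = (15 − 18.6) / [(18.6 + 15)/2] = -3.6/16.8 = -0.214285…
Arc Ed = %ΔQ / %ΔP = (1270/10905) / (-3.6/16.8) = -0.54348…

-0.543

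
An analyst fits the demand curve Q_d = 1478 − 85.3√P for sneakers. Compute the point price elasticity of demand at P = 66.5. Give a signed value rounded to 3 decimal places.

dQ_d/dP = −85.3/(2√P) = -5.23008. At P = 66.5, Q_d = 782.4.
Ed = (dQ_d/dP)·(P/Q_d) = (-5.23008) × (66.5/782.4) = -0.44453…

-0.445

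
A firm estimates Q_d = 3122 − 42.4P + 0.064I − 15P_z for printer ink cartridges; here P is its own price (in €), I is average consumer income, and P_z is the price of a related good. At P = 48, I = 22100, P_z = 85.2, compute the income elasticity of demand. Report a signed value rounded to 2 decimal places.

At the given values, Q_d = 3122 − 42.4(48) + 0.064(22100) − 15(85.2) = 1223.2.
∂Q_d/∂I = 0.064.
E = (0.064) × (22100/1223.2) = 1.1563…

1.16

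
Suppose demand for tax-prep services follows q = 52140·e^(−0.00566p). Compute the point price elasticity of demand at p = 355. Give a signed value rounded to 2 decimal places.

-2.01

dq/dp = −0.00566·q = -39.5694. At p = 355, q = 6991.06.
Ed = (dq/dp)·(p/q) = (-39.5694) × (355/6991.06) = -2.0093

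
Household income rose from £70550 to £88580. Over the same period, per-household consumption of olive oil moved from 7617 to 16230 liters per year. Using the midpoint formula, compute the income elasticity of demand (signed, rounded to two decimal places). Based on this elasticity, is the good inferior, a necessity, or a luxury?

3.19; luxury

%ΔQ = (16230 − 7617)/[( 7617 + 16230)/2] = 8613/11923.5 = 0.722355…
%ΔIncome = (88580 − 70550)/[( 70550 + 88580)/2] = 18030/79565 = 0.226607…
E_income = (8613/11923.5) / (18030/79565) = 3.1876…
E_income > 1 ⇒ normal good, luxury.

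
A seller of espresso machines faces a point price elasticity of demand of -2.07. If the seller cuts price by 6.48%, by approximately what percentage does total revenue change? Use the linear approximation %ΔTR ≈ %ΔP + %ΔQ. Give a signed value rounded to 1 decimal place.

%ΔQ ≈ Ed × %ΔP = (-2.07) × (-6.48%) = +13.4136%
%ΔTR ≈ %ΔP + %ΔQ = (-6.48%) + (+13.4136%) = +6.9336%

+6.9%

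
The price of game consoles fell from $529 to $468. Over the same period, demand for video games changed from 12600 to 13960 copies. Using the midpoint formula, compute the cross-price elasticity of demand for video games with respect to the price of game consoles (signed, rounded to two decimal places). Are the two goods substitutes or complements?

-0.84; complements

%ΔQ_{video games} = (13960 − 12600)/avg = 1360/13280 = 0.102409…
%ΔP_{game consoles} = (468 − 529)/avg = -61/498.5 = -0.122367…
E_cross = (1360/13280) / (-61/498.5) = -0.8369…
E_cross < 0 ⇒ the goods are complements.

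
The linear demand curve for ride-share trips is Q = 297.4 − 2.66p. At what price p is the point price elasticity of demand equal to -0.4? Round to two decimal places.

Ed = −2.66p/(297.4 − 2.66p). Set this equal to -0.4:
2.66p = 0.4·(297.4 − 2.66p) ⇒ 2.66p(1 + 0.4) = 0.4·297.4
p = 0.4·297.4 / (2.66·1.4) = 31.9441…

31.94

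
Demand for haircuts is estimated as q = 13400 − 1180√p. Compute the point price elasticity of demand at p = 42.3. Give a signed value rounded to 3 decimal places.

-0.670

dq/dp = −1180/(2√p) = -90.7156. At p = 42.3, q = 5725.46.
Ed = (dq/dp)·(p/q) = (-90.7156) × (42.3/5725.46) = -0.67021…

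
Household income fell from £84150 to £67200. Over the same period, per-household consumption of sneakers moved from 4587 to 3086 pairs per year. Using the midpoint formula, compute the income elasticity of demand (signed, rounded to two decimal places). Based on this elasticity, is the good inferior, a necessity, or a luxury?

1.75; luxury

%ΔQ = (3086 − 4587)/[( 4587 + 3086)/2] = -1501/3836.5 = -0.391242…
%ΔIncome = (67200 − 84150)/[( 84150 + 67200)/2] = -16950/75675 = -0.223984…
E_income = (-1501/3836.5) / (-16950/75675) = 1.7467…
E_income > 1 ⇒ normal good, luxury.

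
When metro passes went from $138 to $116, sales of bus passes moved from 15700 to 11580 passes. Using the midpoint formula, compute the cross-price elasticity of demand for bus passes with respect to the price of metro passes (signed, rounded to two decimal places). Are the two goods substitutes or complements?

%ΔQ_{bus passes} = (11580 − 15700)/avg = -4120/13640 = -0.302052…
%ΔP_{metro passes} = (116 − 138)/avg = -22/127 = -0.173228…
E_cross = (-4120/13640) / (-22/127) = 1.7436…
E_cross > 0 ⇒ the goods are substitutes.

1.74; substitutes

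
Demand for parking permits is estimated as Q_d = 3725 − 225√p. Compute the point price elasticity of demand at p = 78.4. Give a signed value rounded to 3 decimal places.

dQ_d/dp = −225/(2√p) = -12.7056. At p = 78.4, Q_d = 1732.77.
Ed = (dQ_d/dp)·(p/Q_d) = (-12.7056) × (78.4/1732.77) = -0.57487…

-0.575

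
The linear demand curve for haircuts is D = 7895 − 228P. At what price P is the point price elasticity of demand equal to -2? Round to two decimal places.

23.08

Ed = −228P/(7895 − 228P). Set this equal to -2:
228P = 2·(7895 − 228P) ⇒ 228P(1 + 2) = 2·7895
P = 2·7895 / (228·3) = 23.0847…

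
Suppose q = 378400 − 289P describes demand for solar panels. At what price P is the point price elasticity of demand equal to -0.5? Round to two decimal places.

436.45

Ed = −289P/(378400 − 289P). Set this equal to -0.5:
289P = 0.5·(378400 − 289P) ⇒ 289P(1 + 0.5) = 0.5·378400
P = 0.5·378400 / (289·1.5) = 436.4475…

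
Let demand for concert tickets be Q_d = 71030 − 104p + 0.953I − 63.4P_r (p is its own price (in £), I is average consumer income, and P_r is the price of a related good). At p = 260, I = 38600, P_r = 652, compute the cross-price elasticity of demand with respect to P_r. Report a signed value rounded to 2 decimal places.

-1.05

At the given values, Q_d = 71030 − 104(260) + 0.953(38600) − 63.4(652) = 39439.
∂Q_d/∂P_r = -63.4.
E = (-63.4) × (652/39439) = -1.0481…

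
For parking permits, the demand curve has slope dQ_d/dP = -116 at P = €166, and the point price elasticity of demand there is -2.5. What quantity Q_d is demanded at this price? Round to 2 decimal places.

7702.40

Ed = (dQ_d/dP)·(P/Q_d) ⇒ Q_d = (dQ_d/dP)·P/Ed = (-116)·166/(-2.5) = 7702.4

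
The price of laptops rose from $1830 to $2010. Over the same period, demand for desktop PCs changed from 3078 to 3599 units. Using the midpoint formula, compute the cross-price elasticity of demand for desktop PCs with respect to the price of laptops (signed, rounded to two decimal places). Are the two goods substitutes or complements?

1.66; substitutes

%ΔQ_{desktop PCs} = (3599 − 3078)/avg = 521/3338.5 = 0.156058…
%ΔP_{laptops} = (2010 − 1830)/avg = 180/1920 = 0.09375
E_cross = (521/3338.5) / (180/1920) = 1.6646…
E_cross > 0 ⇒ the goods are substitutes.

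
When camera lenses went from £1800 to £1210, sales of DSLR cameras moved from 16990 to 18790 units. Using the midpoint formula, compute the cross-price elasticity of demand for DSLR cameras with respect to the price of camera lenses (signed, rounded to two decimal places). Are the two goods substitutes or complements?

-0.26; complements

%ΔQ_{DSLR cameras} = (18790 − 16990)/avg = 1800/17890 = 0.100614…
%ΔP_{camera lenses} = (1210 − 1800)/avg = -590/1505 = -0.392026…
E_cross = (1800/17890) / (-590/1505) = -0.2566…
E_cross < 0 ⇒ the goods are complements.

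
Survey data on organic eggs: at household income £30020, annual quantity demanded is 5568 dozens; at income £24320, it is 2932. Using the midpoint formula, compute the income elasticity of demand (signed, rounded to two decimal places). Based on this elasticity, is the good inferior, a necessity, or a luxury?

2.96; luxury

%ΔQ = (2932 − 5568)/[( 5568 + 2932)/2] = -2636/4250 = -0.620235…
%ΔIncome = (24320 − 30020)/[( 30020 + 24320)/2] = -5700/27170 = -0.209790…
E_income = (-2636/4250) / (-5700/27170) = 2.9564…
E_income > 1 ⇒ normal good, luxury.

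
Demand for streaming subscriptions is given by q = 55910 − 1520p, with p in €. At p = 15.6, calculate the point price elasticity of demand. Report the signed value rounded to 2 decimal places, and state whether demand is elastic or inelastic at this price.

dq/dp = −1520. At p = 15.6, q = 55910 − 1520(15.6) = 32198.
Ed = (dq/dp)·(p/q) = −1520 × (15.6/32198) = -0.7364…
|Ed| = 0.74 < 1, so demand is inelastic.

-0.74; inelastic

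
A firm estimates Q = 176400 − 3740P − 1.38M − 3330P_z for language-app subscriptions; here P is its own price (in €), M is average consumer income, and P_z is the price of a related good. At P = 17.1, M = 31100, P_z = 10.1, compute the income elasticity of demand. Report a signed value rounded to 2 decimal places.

At the given values, Q = 176400 − 3740(17.1) − 1.38(31100) − 3330(10.1) = 35895.
∂Q/∂M = -1.38.
E = (-1.38) × (31100/35895) = -1.1956…

-1.20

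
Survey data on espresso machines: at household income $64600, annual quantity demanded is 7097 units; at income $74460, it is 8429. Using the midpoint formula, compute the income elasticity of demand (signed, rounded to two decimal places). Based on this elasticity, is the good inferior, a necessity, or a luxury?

1.21; luxury

%ΔQ = (8429 − 7097)/[( 7097 + 8429)/2] = 1332/7763 = 0.171583…
%ΔIncome = (74460 − 64600)/[( 64600 + 74460)/2] = 9860/69530 = 0.141809…
E_income = (1332/7763) / (9860/69530) = 1.2099…
E_income > 1 ⇒ normal good, luxury.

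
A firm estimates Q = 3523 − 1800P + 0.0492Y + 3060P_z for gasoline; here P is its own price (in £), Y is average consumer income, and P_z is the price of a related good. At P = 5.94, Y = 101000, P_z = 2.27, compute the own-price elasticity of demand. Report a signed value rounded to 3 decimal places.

-2.253

At the given values, Q = 3523 − 1800(5.94) + 0.0492(101000) + 3060(2.27) = 4746.4.
∂Q/∂P = −1800.
E = (-1800) × (5.94/4746.4) = -2.25265…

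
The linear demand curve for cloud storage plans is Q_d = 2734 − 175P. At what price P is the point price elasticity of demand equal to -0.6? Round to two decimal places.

5.86

Ed = −175P/(2734 − 175P). Set this equal to -0.6:
175P = 0.6·(2734 − 175P) ⇒ 175P(1 + 0.6) = 0.6·2734
P = 0.6·2734 / (175·1.6) = 5.8585…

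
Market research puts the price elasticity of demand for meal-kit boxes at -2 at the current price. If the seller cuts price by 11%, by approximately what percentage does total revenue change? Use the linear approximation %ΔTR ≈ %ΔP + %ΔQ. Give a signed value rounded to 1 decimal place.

%ΔQ ≈ Ed × %ΔP = (-2) × (-11%) = +22.0000%
%ΔTR ≈ %ΔP + %ΔQ = (-11%) + (+22.0000%) = +11.0000%

+11.0%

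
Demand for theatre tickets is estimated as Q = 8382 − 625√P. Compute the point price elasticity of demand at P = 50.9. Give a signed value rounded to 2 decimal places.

-0.57

dQ/dP = −625/(2√P) = -43.8017. At P = 50.9, Q = 3922.99.
Ed = (dQ/dP)·(P/Q) = (-43.8017) × (50.9/3922.99) = -0.5683…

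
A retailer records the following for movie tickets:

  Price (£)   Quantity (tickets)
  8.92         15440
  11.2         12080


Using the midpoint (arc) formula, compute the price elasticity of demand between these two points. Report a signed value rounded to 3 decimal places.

%ΔQ = (12080 − 15440) / [(15440 + 12080)/2] = -3360/13760 = -0.244186…
%ΔP = (11.2 − 8.92) / [(8.92 + 11.2)/2] = 2.28/10.06 = 0.226640…
Arc Ed = %ΔQ / %ΔP = (-3360/13760) / (2.28/10.06) = -1.07741…

-1.077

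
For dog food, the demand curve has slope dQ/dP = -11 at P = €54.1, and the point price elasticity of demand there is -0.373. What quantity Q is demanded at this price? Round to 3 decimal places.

1595.442

Ed = (dQ/dP)·(P/Q) ⇒ Q = (dQ/dP)·P/Ed = (-11)·54.1/(-0.373) = 1595.44235…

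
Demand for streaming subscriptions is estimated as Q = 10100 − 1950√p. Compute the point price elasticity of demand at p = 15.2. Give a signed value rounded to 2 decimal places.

dQ/dp = −1950/(2√p) = -250.082. At p = 15.2, Q = 2497.5.
Ed = (dQ/dp)·(p/Q) = (-250.082) × (15.2/2497.5) = -1.5220…

-1.52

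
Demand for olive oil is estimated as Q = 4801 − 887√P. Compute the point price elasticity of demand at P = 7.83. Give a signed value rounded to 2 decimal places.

-0.54

dQ/dP = −887/(2√P) = -158.494. At P = 7.83, Q = 2318.98.
Ed = (dQ/dP)·(P/Q) = (-158.494) × (7.83/2318.98) = -0.5351…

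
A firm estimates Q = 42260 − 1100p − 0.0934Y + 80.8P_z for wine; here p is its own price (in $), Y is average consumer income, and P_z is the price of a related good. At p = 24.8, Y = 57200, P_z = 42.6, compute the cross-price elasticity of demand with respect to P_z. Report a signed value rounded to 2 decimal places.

0.26

At the given values, Q = 42260 − 1100(24.8) − 0.0934(57200) + 80.8(42.6) = 13079.6.
∂Q/∂P_z = 80.8.
E = (80.8) × (42.6/13079.6) = 0.2631…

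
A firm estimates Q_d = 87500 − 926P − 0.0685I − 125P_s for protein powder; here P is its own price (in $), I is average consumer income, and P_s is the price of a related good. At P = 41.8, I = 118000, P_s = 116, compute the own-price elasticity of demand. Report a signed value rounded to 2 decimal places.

At the given values, Q_d = 87500 − 926(41.8) − 0.0685(118000) − 125(116) = 26210.2.
∂Q_d/∂P = −926.
E = (-926) × (41.8/26210.2) = -1.4767…

-1.48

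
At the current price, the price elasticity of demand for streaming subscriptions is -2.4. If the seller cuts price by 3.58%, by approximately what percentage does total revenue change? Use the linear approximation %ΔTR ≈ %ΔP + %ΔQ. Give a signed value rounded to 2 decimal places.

+5.01%

%ΔQ ≈ Ed × %ΔP = (-2.4) × (-3.58%) = +8.5920%
%ΔTR ≈ %ΔP + %ΔQ = (-3.58%) + (+8.5920%) = +5.0120%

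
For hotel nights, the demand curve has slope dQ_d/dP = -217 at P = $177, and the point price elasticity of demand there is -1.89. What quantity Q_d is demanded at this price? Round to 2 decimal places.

Ed = (dQ_d/dP)·(P/Q_d) ⇒ Q_d = (dQ_d/dP)·P/Ed = (-217)·177/(-1.89) = 20322.2222…

20322.22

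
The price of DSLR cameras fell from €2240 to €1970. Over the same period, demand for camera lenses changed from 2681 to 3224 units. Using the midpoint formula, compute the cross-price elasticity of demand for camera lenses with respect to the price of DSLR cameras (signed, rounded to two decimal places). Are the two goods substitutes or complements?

-1.43; complements

%ΔQ_{camera lenses} = (3224 − 2681)/avg = 543/2952.5 = 0.183911…
%ΔP_{DSLR cameras} = (1970 − 2240)/avg = -270/2105 = -0.128266…
E_cross = (543/2952.5) / (-270/2105) = -1.4338…
E_cross < 0 ⇒ the goods are complements.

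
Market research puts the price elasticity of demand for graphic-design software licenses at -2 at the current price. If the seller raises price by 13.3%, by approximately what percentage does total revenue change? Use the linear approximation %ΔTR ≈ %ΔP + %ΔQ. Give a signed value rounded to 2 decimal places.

%ΔQ ≈ Ed × %ΔP = (-2) × (+13.3%) = -26.6000%
%ΔTR ≈ %ΔP + %ΔQ = (+13.3%) + (-26.6000%) = -13.3000%

-13.30%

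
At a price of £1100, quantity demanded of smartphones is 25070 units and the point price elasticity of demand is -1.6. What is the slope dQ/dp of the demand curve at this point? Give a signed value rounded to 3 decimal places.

Ed = (dQ/dp)·(p/Q) ⇒ dQ/dp = Ed·Q/p = (-1.6)·25070/1100 = -36.46545…

-36.465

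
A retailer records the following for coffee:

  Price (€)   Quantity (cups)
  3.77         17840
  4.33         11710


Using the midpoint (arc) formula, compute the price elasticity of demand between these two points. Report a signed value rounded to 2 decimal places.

-3.00

%ΔQ = (11710 − 17840) / [(17840 + 11710)/2] = -6130/14775 = -0.414890…
%ΔP = (4.33 − 3.77) / [(3.77 + 4.33)/2] = 0.56/4.05 = 0.138271…
Arc Ed = %ΔQ / %ΔP = (-6130/14775) / (0.56/4.05) = -3.0005…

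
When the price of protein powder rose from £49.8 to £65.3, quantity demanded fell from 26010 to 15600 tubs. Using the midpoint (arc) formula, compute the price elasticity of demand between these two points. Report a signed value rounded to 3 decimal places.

-1.858

%ΔQ = (15600 − 26010) / [(26010 + 15600)/2] = -10410/20805 = -0.500360…
%ΔP = (65.3 − 49.8) / [(49.8 + 65.3)/2] = 15.5/57.55 = 0.269331…
Arc Ed = %ΔQ / %ΔP = (-10410/20805) / (15.5/57.55) = -1.85779…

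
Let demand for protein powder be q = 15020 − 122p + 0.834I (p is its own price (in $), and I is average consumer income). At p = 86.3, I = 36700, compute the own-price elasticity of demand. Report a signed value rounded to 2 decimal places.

At the given values, q = 15020 − 122(86.3) + 0.834(36700) = 35099.2.
∂q/∂p = −122.
E = (-122) × (86.3/35099.2) = -0.2999…

-0.30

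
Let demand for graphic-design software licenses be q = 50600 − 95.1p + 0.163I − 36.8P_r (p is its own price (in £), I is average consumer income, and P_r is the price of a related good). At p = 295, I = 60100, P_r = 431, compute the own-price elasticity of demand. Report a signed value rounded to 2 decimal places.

-1.70

At the given values, q = 50600 − 95.1(295) + 0.163(60100) − 36.8(431) = 16481.
∂q/∂p = −95.1.
E = (-95.1) × (295/16481) = -1.7022…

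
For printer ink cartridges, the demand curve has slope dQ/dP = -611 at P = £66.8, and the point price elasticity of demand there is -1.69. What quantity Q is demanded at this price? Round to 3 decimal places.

Ed = (dQ/dP)·(P/Q) ⇒ Q = (dQ/dP)·P/Ed = (-611)·66.8/(-1.69) = 24150.76923…

24150.769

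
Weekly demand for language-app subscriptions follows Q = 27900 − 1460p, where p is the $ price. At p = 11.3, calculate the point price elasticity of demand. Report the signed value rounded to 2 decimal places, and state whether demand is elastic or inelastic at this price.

-1.45; elastic

dQ/dp = −1460. At p = 11.3, Q = 27900 − 1460(11.3) = 11402.
Ed = (dQ/dp)·(p/Q) = −1460 × (11.3/11402) = -1.4469…
|Ed| = 1.45 > 1, so demand is elastic.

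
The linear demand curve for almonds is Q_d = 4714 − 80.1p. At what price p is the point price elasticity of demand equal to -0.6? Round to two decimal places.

Ed = −80.1p/(4714 − 80.1p). Set this equal to -0.6:
80.1p = 0.6·(4714 − 80.1p) ⇒ 80.1p(1 + 0.6) = 0.6·4714
p = 0.6·4714 / (80.1·1.6) = 22.0692…

22.07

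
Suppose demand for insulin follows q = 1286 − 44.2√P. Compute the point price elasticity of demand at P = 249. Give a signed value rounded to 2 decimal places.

-0.59

dq/dP = −44.2/(2√P) = -1.40053. At P = 249, q = 588.536.
Ed = (dq/dP)·(P/q) = (-1.40053) × (249/588.536) = -0.5925…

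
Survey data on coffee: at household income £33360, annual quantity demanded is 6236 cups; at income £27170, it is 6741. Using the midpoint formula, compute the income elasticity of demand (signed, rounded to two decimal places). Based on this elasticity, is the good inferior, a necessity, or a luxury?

%ΔQ = (6741 − 6236)/[( 6236 + 6741)/2] = 505/6488.5 = 0.077830…
%ΔIncome = (27170 − 33360)/[( 33360 + 27170)/2] = -6190/30265 = -0.204526…
E_income = (505/6488.5) / (-6190/30265) = -0.3805…
E_income < 0 ⇒ inferior good.

-0.38; inferior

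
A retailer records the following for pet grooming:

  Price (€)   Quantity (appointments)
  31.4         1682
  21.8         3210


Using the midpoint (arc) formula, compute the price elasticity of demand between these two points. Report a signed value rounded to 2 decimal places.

-1.73

%ΔQ = (3210 − 1682) / [(1682 + 3210)/2] = 1528/2446 = 0.624693…
%ΔP = (21.8 − 31.4) / [(31.4 + 21.8)/2] = -9.6/26.6 = -0.360902…
Arc Ed = %ΔQ / %ΔP = (1528/2446) / (-9.6/26.6) = -1.7309…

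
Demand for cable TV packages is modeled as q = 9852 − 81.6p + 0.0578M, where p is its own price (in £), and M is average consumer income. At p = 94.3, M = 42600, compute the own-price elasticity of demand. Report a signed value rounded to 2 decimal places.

-1.67

At the given values, q = 9852 − 81.6(94.3) + 0.0578(42600) = 4619.4.
∂q/∂p = −81.6.
E = (-81.6) × (94.3/4619.4) = -1.6657…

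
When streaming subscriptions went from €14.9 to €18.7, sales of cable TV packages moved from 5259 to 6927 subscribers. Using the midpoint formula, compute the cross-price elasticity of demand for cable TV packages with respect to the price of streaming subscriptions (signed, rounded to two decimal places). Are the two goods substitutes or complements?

%ΔQ_{cable TV packages} = (6927 − 5259)/avg = 1668/6093 = 0.273756…
%ΔP_{streaming subscriptions} = (18.7 − 14.9)/avg = 3.8/16.8 = 0.226190…
E_cross = (1668/6093) / (3.8/16.8) = 1.2102…
E_cross > 0 ⇒ the goods are substitutes.

1.21; substitutes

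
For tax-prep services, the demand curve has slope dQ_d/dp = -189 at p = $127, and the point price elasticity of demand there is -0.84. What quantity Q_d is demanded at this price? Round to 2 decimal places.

28575.00

Ed = (dQ_d/dp)·(p/Q_d) ⇒ Q_d = (dQ_d/dp)·p/Ed = (-189)·127/(-0.84) = 28575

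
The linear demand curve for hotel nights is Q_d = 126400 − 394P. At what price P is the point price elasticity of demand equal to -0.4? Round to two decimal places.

Ed = −394P/(126400 − 394P). Set this equal to -0.4:
394P = 0.4·(126400 − 394P) ⇒ 394P(1 + 0.4) = 0.4·126400
P = 0.4·126400 / (394·1.4) = 91.6606…

91.66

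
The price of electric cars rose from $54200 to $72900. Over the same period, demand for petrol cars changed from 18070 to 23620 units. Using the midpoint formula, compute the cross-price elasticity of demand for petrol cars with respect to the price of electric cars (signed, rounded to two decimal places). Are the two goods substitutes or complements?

%ΔQ_{petrol cars} = (23620 − 18070)/avg = 5550/20845 = 0.266250…
%ΔP_{electric cars} = (72900 − 54200)/avg = 18700/63550 = 0.294256…
E_cross = (5550/20845) / (18700/63550) = 0.9048…
E_cross > 0 ⇒ the goods are substitutes.

0.90; substitutes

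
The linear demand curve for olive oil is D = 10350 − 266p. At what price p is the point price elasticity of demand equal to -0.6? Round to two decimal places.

Ed = −266p/(10350 − 266p). Set this equal to -0.6:
266p = 0.6·(10350 − 266p) ⇒ 266p(1 + 0.6) = 0.6·10350
p = 0.6·10350 / (266·1.6) = 14.5911…

14.59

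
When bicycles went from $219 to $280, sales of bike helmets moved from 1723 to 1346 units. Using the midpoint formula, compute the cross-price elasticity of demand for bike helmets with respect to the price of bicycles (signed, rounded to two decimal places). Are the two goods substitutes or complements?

-1.00; complements

%ΔQ_{bike helmets} = (1346 − 1723)/avg = -377/1534.5 = -0.245682…
%ΔP_{bicycles} = (280 − 219)/avg = 61/249.5 = 0.244488…
E_cross = (-377/1534.5) / (61/249.5) = -1.0048…
E_cross < 0 ⇒ the goods are complements.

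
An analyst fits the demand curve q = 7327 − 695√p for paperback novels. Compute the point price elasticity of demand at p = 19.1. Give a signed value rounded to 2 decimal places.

dq/dp = −695/(2√p) = -79.513. At p = 19.1, q = 4289.6.
Ed = (dq/dp)·(p/q) = (-79.513) × (19.1/4289.6) = -0.3540…

-0.35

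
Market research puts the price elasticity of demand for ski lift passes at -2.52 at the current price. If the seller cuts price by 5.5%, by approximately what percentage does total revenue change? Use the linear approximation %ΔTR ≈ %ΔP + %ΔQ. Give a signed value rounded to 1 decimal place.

%ΔQ ≈ Ed × %ΔP = (-2.52) × (-5.5%) = +13.8600%
%ΔTR ≈ %ΔP + %ΔQ = (-5.5%) + (+13.8600%) = +8.3600%

+8.4%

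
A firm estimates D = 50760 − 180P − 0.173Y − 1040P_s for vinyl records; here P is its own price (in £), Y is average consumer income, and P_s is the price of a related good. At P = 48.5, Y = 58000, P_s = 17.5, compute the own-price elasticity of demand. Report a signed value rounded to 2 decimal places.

-0.63

At the given values, D = 50760 − 180(48.5) − 0.173(58000) − 1040(17.5) = 13796.
∂D/∂P = −180.
E = (-180) × (48.5/13796) = -0.6327…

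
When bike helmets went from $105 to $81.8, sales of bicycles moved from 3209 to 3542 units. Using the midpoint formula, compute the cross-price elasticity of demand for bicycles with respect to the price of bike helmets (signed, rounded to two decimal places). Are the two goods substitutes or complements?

-0.40; complements

%ΔQ_{bicycles} = (3542 − 3209)/avg = 333/3375.5 = 0.098652…
%ΔP_{bike helmets} = (81.8 − 105)/avg = -23.2/93.4 = -0.248394…
E_cross = (333/3375.5) / (-23.2/93.4) = -0.3971…
E_cross < 0 ⇒ the goods are complements.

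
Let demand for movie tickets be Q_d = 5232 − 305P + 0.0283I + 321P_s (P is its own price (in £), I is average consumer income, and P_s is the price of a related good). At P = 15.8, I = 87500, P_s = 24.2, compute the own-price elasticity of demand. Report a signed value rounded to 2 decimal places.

-0.45

At the given values, Q_d = 5232 − 305(15.8) + 0.0283(87500) + 321(24.2) = 10657.45.
∂Q_d/∂P = −305.
E = (-305) × (15.8/10657.45) = -0.4521…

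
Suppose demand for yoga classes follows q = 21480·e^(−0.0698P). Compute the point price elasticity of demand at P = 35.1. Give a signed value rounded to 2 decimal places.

dq/dP = −0.0698·q = -129.383. At P = 35.1, q = 1853.62.
Ed = (dq/dP)·(P/q) = (-129.383) × (35.1/1853.62) = -2.4499…

-2.45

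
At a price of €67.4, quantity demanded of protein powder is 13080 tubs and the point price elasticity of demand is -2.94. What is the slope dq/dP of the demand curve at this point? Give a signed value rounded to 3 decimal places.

-570.552

Ed = (dq/dP)·(P/q) ⇒ dq/dP = Ed·q/P = (-2.94)·13080/67.4 = -570.55192…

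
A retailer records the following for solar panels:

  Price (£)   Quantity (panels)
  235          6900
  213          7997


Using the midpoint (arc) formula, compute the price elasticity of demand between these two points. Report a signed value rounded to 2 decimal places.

%ΔQ = (7997 − 6900) / [(6900 + 7997)/2] = 1097/7448.5 = 0.147277…
%ΔP = (213 − 235) / [(235 + 213)/2] = -22/224 = -0.098214…
Arc Ed = %ΔQ / %ΔP = (1097/7448.5) / (-22/224) = -1.4995…

-1.50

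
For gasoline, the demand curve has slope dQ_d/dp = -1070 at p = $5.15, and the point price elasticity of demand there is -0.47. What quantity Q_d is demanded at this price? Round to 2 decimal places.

Ed = (dQ_d/dp)·(p/Q_d) ⇒ Q_d = (dQ_d/dp)·p/Ed = (-1070)·5.15/(-0.47) = 11724.4680…

11724.47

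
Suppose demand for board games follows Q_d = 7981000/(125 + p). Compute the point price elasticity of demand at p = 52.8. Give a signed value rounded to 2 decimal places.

-0.30

dQ_d/dp = −7981000/(125 + p)² = -252.461. At p = 52.8, Q_d = 44887.5.
Ed = (dQ_d/dp)·(p/Q_d) = (-252.461) × (52.8/44887.5) = -0.2969…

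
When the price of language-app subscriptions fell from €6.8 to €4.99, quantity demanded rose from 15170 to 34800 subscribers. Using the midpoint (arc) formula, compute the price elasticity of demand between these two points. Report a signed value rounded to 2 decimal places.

%ΔQ = (34800 − 15170) / [(15170 + 34800)/2] = 19630/24985 = 0.785671…
%ΔP = (4.99 − 6.8) / [(6.8 + 4.99)/2] = -1.81/5.895 = -0.307039…
Arc Ed = %ΔQ / %ΔP = (19630/24985) / (-1.81/5.895) = -2.5588…

-2.56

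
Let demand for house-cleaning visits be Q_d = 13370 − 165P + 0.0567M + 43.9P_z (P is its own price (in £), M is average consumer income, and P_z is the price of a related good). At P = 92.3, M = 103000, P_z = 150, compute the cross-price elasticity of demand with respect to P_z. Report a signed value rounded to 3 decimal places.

0.623

At the given values, Q_d = 13370 − 165(92.3) + 0.0567(103000) + 43.9(150) = 10565.6.
∂Q_d/∂P_z = 43.9.
E = (43.9) × (150/10565.6) = 0.62324…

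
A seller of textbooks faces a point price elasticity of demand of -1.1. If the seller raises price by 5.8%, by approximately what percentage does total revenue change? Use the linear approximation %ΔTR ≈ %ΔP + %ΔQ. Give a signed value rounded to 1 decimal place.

%ΔQ ≈ Ed × %ΔP = (-1.1) × (+5.8%) = -6.3800%
%ΔTR ≈ %ΔP + %ΔQ = (+5.8%) + (-6.3800%) = -0.5800%

-0.6%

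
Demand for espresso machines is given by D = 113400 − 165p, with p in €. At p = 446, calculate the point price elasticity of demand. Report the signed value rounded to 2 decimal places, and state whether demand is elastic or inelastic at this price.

dD/dp = −165. At p = 446, D = 113400 − 165(446) = 39810.
Ed = (dD/dp)·(p/D) = −165 × (446/39810) = -1.8485…
|Ed| = 1.85 > 1, so demand is elastic.

-1.85; elastic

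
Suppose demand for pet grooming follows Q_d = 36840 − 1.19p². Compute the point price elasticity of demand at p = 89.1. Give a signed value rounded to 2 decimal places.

-0.69

dQ_d/dp = −2·1.19·p = -212.058. At p = 89.1, Q_d = 27392.8161.
Ed = (dQ_d/dp)·(p/Q_d) = (-212.058) × (89.1/27392.8161) = -0.6897…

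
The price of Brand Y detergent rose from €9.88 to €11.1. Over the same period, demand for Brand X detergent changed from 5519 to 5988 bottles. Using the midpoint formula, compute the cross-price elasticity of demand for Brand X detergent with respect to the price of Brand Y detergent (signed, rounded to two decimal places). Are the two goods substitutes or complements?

0.70; substitutes

%ΔQ_{Brand X detergent} = (5988 − 5519)/avg = 469/5753.5 = 0.081515…
%ΔP_{Brand Y detergent} = (11.1 − 9.88)/avg = 1.22/10.49 = 0.116301…
E_cross = (469/5753.5) / (1.22/10.49) = 0.7009…
E_cross > 0 ⇒ the goods are substitutes.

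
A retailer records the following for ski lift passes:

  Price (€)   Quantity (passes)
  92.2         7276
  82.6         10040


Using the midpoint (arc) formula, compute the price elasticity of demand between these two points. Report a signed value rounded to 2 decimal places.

-2.91

%ΔQ = (10040 − 7276) / [(7276 + 10040)/2] = 2764/8658 = 0.319242…
%ΔP = (82.6 − 92.2) / [(92.2 + 82.6)/2] = -9.6/87.4 = -0.109839…
Arc Ed = %ΔQ / %ΔP = (2764/8658) / (-9.6/87.4) = -2.9064…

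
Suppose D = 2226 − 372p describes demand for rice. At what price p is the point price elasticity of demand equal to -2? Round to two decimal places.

Ed = −372p/(2226 − 372p). Set this equal to -2:
372p = 2·(2226 − 372p) ⇒ 372p(1 + 2) = 2·2226
p = 2·2226 / (372·3) = 3.9892…

3.99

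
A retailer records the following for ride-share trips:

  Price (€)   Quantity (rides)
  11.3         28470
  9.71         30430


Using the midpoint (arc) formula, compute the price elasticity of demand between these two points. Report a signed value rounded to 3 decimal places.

%ΔQ = (30430 − 28470) / [(28470 + 30430)/2] = 1960/29450 = 0.066553…
%ΔP = (9.71 − 11.3) / [(11.3 + 9.71)/2] = -1.59/10.505 = -0.151356…
Arc Ed = %ΔQ / %ΔP = (1960/29450) / (-1.59/10.505) = -0.43971…

-0.440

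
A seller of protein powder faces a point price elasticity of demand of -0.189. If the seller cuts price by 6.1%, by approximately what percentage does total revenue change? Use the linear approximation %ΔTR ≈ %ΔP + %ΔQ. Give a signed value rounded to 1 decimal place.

-4.9%

%ΔQ ≈ Ed × %ΔP = (-0.189) × (-6.1%) = +1.1529%
%ΔTR ≈ %ΔP + %ΔQ = (-6.1%) + (+1.1529%) = -4.9471%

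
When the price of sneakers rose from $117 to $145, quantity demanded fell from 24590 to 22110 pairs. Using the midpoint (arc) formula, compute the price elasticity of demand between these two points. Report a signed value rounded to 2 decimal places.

-0.50

%ΔQ = (22110 − 24590) / [(24590 + 22110)/2] = -2480/23350 = -0.106209…
%ΔP = (145 − 117) / [(117 + 145)/2] = 28/131 = 0.213740…
Arc Ed = %ΔQ / %ΔP = (-2480/23350) / (28/131) = -0.4969…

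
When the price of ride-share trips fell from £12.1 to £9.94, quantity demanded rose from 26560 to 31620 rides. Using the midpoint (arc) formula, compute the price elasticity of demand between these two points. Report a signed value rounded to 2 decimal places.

-0.89

%ΔQ = (31620 − 26560) / [(26560 + 31620)/2] = 5060/29090 = 0.173942…
%ΔP = (9.94 − 12.1) / [(12.1 + 9.94)/2] = -2.16/11.02 = -0.196007…
Arc Ed = %ΔQ / %ΔP = (5060/29090) / (-2.16/11.02) = -0.8874…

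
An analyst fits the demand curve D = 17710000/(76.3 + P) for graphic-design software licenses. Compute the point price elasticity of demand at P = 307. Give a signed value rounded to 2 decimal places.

-0.80

dD/dP = −17710000/(76.3 + P)² = -120.543. At P = 307, D = 46204.
Ed = (dD/dP)·(P/D) = (-120.543) × (307/46204) = -0.8009…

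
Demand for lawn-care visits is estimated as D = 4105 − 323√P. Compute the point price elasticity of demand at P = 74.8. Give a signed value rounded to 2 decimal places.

-1.07

dD/dP = −323/(2√P) = -18.6733. At P = 74.8, D = 1311.47.
Ed = (dD/dP)·(P/D) = (-18.6733) × (74.8/1311.47) = -1.0650…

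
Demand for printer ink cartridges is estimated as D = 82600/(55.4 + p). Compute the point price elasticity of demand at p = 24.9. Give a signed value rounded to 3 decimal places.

-0.310

dD/dp = −82600/(55.4 + p)² = -12.81. At p = 24.9, D = 1028.64.
Ed = (dD/dp)·(p/D) = (-12.81) × (24.9/1028.64) = -0.31008…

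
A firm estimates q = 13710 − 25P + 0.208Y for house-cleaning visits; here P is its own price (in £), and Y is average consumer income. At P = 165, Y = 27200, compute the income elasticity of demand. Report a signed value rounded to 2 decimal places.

0.37

At the given values, q = 13710 − 25(165) + 0.208(27200) = 15242.6.
∂q/∂Y = 0.208.
E = (0.208) × (27200/15242.6) = 0.3711…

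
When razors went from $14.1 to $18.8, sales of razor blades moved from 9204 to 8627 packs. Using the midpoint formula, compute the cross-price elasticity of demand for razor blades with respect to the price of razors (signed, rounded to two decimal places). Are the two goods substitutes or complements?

%ΔQ_{razor blades} = (8627 − 9204)/avg = -577/8915.5 = -0.064718…
%ΔP_{razors} = (18.8 − 14.1)/avg = 4.7/16.45 = 0.285714…
E_cross = (-577/8915.5) / (4.7/16.45) = -0.2265…
E_cross < 0 ⇒ the goods are complements.

-0.23; complements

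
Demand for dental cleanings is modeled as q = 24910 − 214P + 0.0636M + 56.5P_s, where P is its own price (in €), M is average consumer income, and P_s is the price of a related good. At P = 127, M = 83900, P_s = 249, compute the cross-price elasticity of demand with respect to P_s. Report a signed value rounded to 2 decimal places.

At the given values, q = 24910 − 214(127) + 0.0636(83900) + 56.5(249) = 17136.54.
∂q/∂P_s = 56.5.
E = (56.5) × (249/17136.54) = 0.8209…

0.82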